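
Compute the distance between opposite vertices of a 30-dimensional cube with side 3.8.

||(3.8,3.8,...,3.8)|| = √(30)·3.8 ≈ 20.8135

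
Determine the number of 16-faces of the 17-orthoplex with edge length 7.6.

Each 16-face is the convex hull of 17 vertices, one chosen as ±e_i from each of 17 distinct axes: 2^17·C(17,17) = 131072.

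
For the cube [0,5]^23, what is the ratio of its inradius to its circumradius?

r_in / r_out = (5/2) / (5√23/2) = 1/√23 ≈ 0.208514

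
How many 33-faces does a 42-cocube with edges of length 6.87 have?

Each 33-face is the convex hull of 34 vertices, one chosen as ±e_i from each of 34 distinct axes: 2^34·C(42,34) = 2027743138063319040.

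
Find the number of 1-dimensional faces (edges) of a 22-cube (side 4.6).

An n-cube has n·2^(n-1) edges. With n = 22: 22·2097152 = 46137344.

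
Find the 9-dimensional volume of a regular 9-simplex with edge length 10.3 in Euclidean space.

V = (10.3^9 / 9!) · √((9+1) / 2^9) ≈ 502.501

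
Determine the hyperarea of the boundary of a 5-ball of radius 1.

S_5(1) = 2·π^(5/2)·(1)^4 / Γ(5/2) = 8·π^2/3 ≈ 26.3189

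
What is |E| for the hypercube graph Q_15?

Each of the 2^15 = 32768 vertices has degree 15; total edges = 15·2^15/2 = 245760.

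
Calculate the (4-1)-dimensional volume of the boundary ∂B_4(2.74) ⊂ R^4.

S = n·V_n(r)/r = 4·V_4(2.74)/2.74 (volume-to-surface relation), giving 406.052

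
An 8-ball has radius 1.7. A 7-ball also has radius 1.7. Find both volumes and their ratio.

V_8(1.7) ≈ 283.126. V_7(1.7) ≈ 193.875. Ratio V_8/V_7 ≈ 1.46.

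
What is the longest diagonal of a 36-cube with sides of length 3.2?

Diagonal = √36 · 3.2 = 19.2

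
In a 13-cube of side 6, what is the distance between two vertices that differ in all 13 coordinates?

Diagonal = √13 · 6 ≈ 21.6333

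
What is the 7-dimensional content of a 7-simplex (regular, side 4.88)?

For a regular n-simplex with edge a, V = (a^n / n!)·√((n+1)/2^n). With a=4.88, n=7: V ≈ 3.26925.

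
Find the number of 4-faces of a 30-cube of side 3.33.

f_4(30-cube) = (30 choose 4) · 2^26 = 1839118417920.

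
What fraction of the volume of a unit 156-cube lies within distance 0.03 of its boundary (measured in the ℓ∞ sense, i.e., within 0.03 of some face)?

1 - (1 - 2·0.03)^156 = 1 - 0.94^156 ≈ 0.999936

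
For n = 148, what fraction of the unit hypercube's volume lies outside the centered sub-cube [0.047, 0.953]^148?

Shell fraction = 1 - (1-0.094)^148 ≈ 0.9999995482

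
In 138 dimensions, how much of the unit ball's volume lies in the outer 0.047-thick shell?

V(inner)/V(outer) = ((1-0.047)/1)^138 ≈ 0.001303, so the shell fraction is 0.998697.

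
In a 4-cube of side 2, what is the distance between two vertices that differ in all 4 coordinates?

The space diagonal of an n-cube of side s is s√n. Here 2·√4 = 4.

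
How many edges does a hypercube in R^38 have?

The 38-cube has n·2^(n-1) = 38·2^37 = 38·137438953472 = 5222680231936 edges.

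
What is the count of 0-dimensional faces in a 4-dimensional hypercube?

f_0(4-cube) = (4 choose 0) · 2^4 = 16.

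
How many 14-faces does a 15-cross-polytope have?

Number of 14-faces = 2^(14+1) · C(15,14+1) = 32768 · 1 = 32768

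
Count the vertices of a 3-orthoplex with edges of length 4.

The vertices are ±e_1, ..., ±e_3, so there are 2·3 = 6.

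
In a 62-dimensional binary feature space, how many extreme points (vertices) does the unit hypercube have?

The 62-cube has 2^62 = 4611686018427387904 vertices.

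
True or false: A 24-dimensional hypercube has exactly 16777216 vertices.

True. The 24-cube has 2^24 = 16777216 vertices.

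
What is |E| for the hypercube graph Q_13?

Number of 1-faces = C(13,1)·2^(13-1) = 13·4096 = 53248.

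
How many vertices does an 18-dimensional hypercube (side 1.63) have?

An n-cube has 2^n vertices; for n = 18 that is 2^18 = 262144.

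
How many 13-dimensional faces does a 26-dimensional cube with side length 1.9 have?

f_13(26-cube) = (26 choose 13) · 2^13 = 85201715200.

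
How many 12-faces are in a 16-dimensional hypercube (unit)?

An n-cube has C(n,k)·2^(n-k) k-faces. Here C(16,12)·2^4 = 1820·16 = 29120.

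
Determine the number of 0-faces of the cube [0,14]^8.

f_0(8-cube) = (8 choose 0) · 2^8 = 256.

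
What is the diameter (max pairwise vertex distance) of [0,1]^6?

The space diagonal of an n-cube of side s is s√n. Here 1·√6 ≈ 2.44949.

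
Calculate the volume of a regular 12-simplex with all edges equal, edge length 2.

Volume = 2^12 · √(13/2^12) / 12! ≈ 4.81742e-07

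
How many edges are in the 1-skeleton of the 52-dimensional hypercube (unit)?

An n-cube has n·2^(n-1) edges. With n = 52: 52·2251799813685248 = 117093590311632896.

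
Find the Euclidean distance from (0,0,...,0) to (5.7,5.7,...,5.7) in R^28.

Diagonal = √28 · 5.7 ≈ 30.1616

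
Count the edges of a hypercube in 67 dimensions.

Each of the 2^67 = 147573952589676412928 vertices has degree 67; total edges = 67·2^67/2 = 4943727411754159833088.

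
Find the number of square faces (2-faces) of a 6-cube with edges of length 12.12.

An n-cube has C(n,k)·2^(n-k) k-faces. Here C(6,2)·2^4 = 15·16 = 240.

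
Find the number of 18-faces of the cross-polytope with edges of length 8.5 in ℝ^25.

Number of 18-faces = 2^(18+1) · C(25,18+1) = 524288 · 177100 = 92851404800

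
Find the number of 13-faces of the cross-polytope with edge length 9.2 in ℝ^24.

Each 13-face is the convex hull of 14 vertices, one chosen as ±e_i from each of 14 distinct axes: 2^14·C(24,14) = 32133218304.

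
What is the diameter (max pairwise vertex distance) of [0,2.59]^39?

Diagonal = √39 · 2.59 ≈ 16.1745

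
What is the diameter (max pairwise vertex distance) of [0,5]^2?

d = √(5² + 5² + ... + 5²) [2 terms] = √(2·5²) = 5√2 ≈ 7.07107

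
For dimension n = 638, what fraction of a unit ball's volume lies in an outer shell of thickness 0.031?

1 - (1-0.031)^638 ≈ 0.9999999981 ≈ (100 - 1.88e-07)%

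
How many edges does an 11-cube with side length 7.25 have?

An n-cube has n·2^(n-1) edges. With n = 11: 11·1024 = 11264.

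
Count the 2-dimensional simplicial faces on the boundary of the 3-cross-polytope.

f_2(3-orthoplex) = 2^3 · (3 choose 3) = 8.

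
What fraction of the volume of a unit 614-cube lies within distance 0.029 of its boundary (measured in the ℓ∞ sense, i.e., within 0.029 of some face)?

The inner cube has side 1-2·0.029 = 0.942 and volume (0.942)^614 ≈ 1.167e-16, so the shell holds 1 - 1.167e-16 of the volume.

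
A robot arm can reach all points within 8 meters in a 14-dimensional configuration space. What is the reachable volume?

V = 274877906944·π^7/315 ≈ 2.63559e+12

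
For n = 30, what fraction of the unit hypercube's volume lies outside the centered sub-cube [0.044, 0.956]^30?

Shell fraction = 1 - (1-0.088)^30 ≈ 0.936927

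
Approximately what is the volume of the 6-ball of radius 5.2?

Volume = π^{6/2}·(5.2)^6/Γ(4) ≈ 102169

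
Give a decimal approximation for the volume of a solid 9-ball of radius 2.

The n-ball volume is π^(n/2)·r^n/Γ(n/2+1). With n=9, r=2: V = 16384·π^4/945 ≈ 1688.84.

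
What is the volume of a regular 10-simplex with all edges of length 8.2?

V = (8.2^10 / 10!) · √((10+1) / 2^10) ≈ 39.2574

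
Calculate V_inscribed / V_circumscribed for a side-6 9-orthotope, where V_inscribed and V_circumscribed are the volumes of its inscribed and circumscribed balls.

V_in/V_out = n^(-n/2) = 9^(-9/2) ≈ 5.08053e-05.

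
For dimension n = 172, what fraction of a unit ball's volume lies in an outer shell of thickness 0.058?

1 - (1-0.058)^172 ≈ 0.999966 ≈ 99.996558%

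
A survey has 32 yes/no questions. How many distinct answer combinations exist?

Each vertex is a binary string of length 32, so there are 2^32 = 4294967296.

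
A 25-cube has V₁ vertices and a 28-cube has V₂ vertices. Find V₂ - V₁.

V₁ = 2^25 = 33554432. V₂ = 2^28 = 268435456. V₂ - V₁ = 234881024.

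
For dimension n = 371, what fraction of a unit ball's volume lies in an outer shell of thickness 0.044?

1 - (1-0.044)^371 ≈ 0.9999999438 ≈ 99.999994%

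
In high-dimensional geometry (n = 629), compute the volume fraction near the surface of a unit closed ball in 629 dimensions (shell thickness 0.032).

1 - (1-0.032)^629 ≈ 0.9999999987 ≈ (100 - 1.3e-07)%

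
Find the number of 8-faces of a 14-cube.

Choose 8 of 14 axes to span the face (C(14,8) = 3003 ways), then fix each of the remaining 6 coordinates at one of its two extreme values (2^6 = 64 ways): 3003·64 = 192192.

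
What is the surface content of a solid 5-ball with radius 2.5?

|∂B_5(2.5)| = 625·π^2/6 ≈ 1028.08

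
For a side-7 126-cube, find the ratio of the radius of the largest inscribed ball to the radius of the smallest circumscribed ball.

r_in / r_out = (7/2) / (7√126/2) = 1/√126 ≈ 0.0890871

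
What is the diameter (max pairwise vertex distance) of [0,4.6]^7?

The space diagonal of an n-cube of side s is s√n. Here 4.6·√7 ≈ 12.1705.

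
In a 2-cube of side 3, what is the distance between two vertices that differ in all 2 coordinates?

Diagonal = √2 · 3 ≈ 4.24264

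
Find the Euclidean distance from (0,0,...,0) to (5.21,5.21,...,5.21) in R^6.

Diagonal = √6 · 5.21 ≈ 12.7618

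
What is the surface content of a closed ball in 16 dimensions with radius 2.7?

S_16(2.7) = 2·π^(16/2)·(2.7)^15 / Γ(16/2) ≈ 1.11238e+07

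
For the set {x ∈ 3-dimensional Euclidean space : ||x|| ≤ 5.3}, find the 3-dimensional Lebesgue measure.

The n-ball volume is π^(n/2)·r^n/Γ(n/2+1). With n=3, r=5.3: V ≈ 623.615.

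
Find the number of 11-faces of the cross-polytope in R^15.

Number of 11-faces = 2^(11+1) · C(15,11+1) = 4096 · 455 = 1863680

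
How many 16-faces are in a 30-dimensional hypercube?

Number of 16-faces = C(30,16) · 2^(30-16) = 145422675 · 16384 = 2382605107200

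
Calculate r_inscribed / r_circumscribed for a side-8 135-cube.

r_in = 8/2 (half the side); r_out = 8√135/2 (half the diagonal). Ratio = 1/√135 ≈ 0.0860663.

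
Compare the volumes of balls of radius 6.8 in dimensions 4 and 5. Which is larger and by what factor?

V_4(6.8) ≈ 10551.3, V_5(6.8) ≈ 76532. The 5-ball is larger by a factor of 7.253.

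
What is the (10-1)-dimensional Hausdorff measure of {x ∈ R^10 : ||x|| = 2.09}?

S_10(2.09) = 2·π^(10/2)·(2.09)^9 / Γ(10/2) ≈ 19403.7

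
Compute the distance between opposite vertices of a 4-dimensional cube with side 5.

||(5,5,...,5)|| = √(4)·5 = 10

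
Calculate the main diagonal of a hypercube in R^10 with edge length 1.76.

d = √(1.76² + 1.76² + ... + 1.76²) [10 terms] = √(10·1.76²) = 1.76√10 ≈ 5.56561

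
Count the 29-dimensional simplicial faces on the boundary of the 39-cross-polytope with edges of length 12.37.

f_29(39-orthoplex) = 2^30 · (39 choose 30) = 227542140366880768.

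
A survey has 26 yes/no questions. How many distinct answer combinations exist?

Number of vertices = 2^26 = 67108864.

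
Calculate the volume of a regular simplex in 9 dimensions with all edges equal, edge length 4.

Volume = 4^9 · √(10/2^9) / 9! ≈ 0.100958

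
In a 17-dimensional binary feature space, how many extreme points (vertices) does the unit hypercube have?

Number of vertices = 2^17 = 131072.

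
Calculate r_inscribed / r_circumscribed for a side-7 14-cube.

Ratio = (s/2)/(s√14/2) = 14^(-1/2) ≈ 0.267261.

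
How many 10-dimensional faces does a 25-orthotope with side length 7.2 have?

Choose 10 of 25 axes to span the face (C(25,10) = 3268760 ways), then fix each of the remaining 15 coordinates at one of its two extreme values (2^15 = 32768 ways): 3268760·32768 = 107110727680.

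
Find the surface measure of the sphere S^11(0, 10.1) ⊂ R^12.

S_12(10.1) = 2·π^(12/2)·(10.1)^11 / Γ(12/2) ≈ 1.78765e+12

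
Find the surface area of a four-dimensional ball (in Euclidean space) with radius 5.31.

|∂B_4(5.31)| ≈ 2955.38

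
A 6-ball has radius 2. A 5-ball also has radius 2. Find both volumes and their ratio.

V_6(2) ≈ 330.734. V_5(2) ≈ 168.441. Ratio V_6/V_5 ≈ 1.963.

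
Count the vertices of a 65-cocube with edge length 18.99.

The 65-dimensional cross-polytope has 2n = 2·65 = 130 vertices.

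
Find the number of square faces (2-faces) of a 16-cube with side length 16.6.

Choose 2 of 16 axes to span the face (C(16,2) = 120 ways), then fix each of the remaining 14 coordinates at one of its two extreme values (2^14 = 16384 ways): 120·16384 = 1966080.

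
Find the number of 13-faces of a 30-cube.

Number of 13-faces = C(30,13) · 2^(30-13) = 119759850 · 131072 = 15697163059200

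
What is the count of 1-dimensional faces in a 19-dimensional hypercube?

An n-cube has C(n,k)·2^(n-k) k-faces. Here C(19,1)·2^18 = 19·262144 = 4980736.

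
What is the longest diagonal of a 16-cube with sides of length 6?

The space diagonal of an n-cube of side s is s√n. Here 6·√16 = 24.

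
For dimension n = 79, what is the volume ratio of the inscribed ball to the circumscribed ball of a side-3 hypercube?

V_in / V_out = (r_in/r_out)^79 = (1/√79)^79 = 79^(-79/2) ≈ 1.10594e-75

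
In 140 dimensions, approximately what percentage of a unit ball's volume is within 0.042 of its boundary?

1 - (1-0.042)^140 ≈ 0.997539 ≈ 99.75%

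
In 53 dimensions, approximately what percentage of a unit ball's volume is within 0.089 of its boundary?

1 - (1-0.089)^53 ≈ 0.992847 ≈ 99.28%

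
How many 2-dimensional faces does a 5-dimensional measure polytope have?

Choose 2 of 5 axes to span the face (C(5,2) = 10 ways), then fix each of the remaining 3 coordinates at one of its two extreme values (2^3 = 8 ways): 10·8 = 80.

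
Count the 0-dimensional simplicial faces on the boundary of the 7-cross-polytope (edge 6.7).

Each 0-face is the convex hull of 1 vertex, one chosen as ±e_i from each of 1 distinct axis: 2^1·C(7,1) = 14.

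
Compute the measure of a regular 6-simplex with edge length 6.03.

V = (6.03^6 / 6!) · √((6+1) / 2^6) ≈ 22.0816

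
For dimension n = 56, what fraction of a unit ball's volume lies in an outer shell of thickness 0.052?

1 - (1-0.052)^56 ≈ 0.949735 ≈ 94.97%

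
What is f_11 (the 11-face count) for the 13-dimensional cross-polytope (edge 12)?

An n-cross-polytope has 2^(k+1)·C(n,k+1) k-faces. Here 2^12·C(13,12) = 4096·13 = 53248.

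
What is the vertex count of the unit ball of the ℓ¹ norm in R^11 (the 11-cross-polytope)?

Number of vertices = 2n = 22.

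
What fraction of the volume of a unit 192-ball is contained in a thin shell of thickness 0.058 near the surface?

Shell fraction = 1 - (1-0.058)^192 ≈ 0.99999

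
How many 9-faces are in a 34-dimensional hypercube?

Choose 9 of 34 axes to span the face (C(34,9) = 52451256 ways), then fix each of the remaining 25 coordinates at one of its two extreme values (2^25 = 33554432 ways): 52451256·33554432 = 1759972102766592.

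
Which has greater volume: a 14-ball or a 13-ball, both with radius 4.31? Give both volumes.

V_14(4.31) ≈ 4.57404e+08. V_13(4.31) ≈ 1.61267e+08. The 14-ball is larger.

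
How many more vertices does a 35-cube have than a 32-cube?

The 35-cube has 2^35 = 34359738368 vertices. The 32-cube has 2^32 = 4294967296 vertices. Difference: 34359738368 - 4294967296 = 30064771072.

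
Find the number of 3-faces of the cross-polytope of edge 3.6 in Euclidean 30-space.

An n-cross-polytope has 2^(k+1)·C(n,k+1) k-faces. Here 2^4·C(30,4) = 16·27405 = 438480.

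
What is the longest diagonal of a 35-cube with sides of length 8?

d = √(8² + 8² + ... + 8²) [35 terms] = √(35·8²) = 8√35 ≈ 47.3286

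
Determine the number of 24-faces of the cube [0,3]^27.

Choose 24 of 27 axes to span the face (C(27,24) = 2925 ways), then fix each of the remaining 3 coordinates at one of its two extreme values (2^3 = 8 ways): 2925·8 = 23400.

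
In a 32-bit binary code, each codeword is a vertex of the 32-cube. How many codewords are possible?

Number of vertices = 2^32 = 4294967296.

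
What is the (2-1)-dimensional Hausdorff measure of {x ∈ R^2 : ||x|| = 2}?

The surface area of an n-ball is 2π^(n/2) r^(n-1) / Γ(n/2). For n=2, r=2: 2πr = 2π·2 ≈ 12.5664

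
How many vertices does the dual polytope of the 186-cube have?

The 186-dimensional cross-polytope has 2n = 2·186 = 372 vertices.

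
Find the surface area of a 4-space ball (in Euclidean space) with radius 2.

|∂B_4(2)| = 16·π^2 ≈ 157.914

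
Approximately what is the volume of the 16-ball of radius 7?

Volume = π^{16/2}·(7)^16/Γ(9) = 4747561509943·π^8/5760 ≈ 7.82073e+12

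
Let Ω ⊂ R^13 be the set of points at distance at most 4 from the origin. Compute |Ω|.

The n-ball volume is π^(n/2)·r^n/Γ(n/2+1). With n=13, r=4: V = 8589934592·π^6/135135 ≈ 6.11113e+07.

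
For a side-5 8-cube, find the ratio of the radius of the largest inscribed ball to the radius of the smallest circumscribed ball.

r_in / r_out = (5/2) / (5√8/2) = 1/√8 ≈ 0.353553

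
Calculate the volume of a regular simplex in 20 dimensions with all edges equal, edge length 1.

Volume = 1^20 · √(21/2^20) / 20! ≈ 1.83944e-21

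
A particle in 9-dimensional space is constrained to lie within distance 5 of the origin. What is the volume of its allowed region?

V = 12500000·π^4/189 ≈ 6.4424e+06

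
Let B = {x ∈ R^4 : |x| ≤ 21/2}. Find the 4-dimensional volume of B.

V_4(21/2) = π^(4/2) · (21/2)^4 / Γ(4/2 + 1) = 194481·π^2/32 ≈ 59982.8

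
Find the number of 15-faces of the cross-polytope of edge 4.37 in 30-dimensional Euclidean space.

f_15(30-orthoplex) = 2^16 · (30 choose 16) = 9530420428800.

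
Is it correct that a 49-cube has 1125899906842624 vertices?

False. The 49-cube has 2^49 = 562949953421312 vertices.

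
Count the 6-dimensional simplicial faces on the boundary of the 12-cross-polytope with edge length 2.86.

Number of 6-faces = 2^(6+1) · C(12,6+1) = 128 · 792 = 101376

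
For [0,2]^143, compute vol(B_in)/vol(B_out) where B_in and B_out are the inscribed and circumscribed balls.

The radii are 2/2 and 2√143/2, so the volume ratio is (1/√143)^143 = 143^{-143/2} ≈ 7.8248e-155.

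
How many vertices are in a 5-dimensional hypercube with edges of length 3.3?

Choose 0 of 5 axes to span the face (C(5,0) = 1 way), then fix each of the remaining 5 coordinates at one of its two extreme values (2^5 = 32 ways): 1·32 = 32.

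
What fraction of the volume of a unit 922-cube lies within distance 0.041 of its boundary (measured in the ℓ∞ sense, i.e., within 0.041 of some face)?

1 - (1 - 2·0.041)^922 = 1 - 0.918^922 ≈ 1 - 5.507e-35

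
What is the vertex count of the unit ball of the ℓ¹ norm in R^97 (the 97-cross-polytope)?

The vertices are ±e_1, ..., ±e_97, so there are 2·97 = 194.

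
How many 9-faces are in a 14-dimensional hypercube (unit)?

Number of 9-faces = C(14,9) · 2^(14-9) = 2002 · 32 = 64064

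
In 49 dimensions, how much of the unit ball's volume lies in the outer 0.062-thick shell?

Shell fraction = 1 - (1-0.062)^49 ≈ 0.956555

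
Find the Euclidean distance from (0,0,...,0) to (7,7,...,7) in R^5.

d = √(7² + 7² + ... + 7²) [5 terms] = √(5·7²) = 7√5 ≈ 15.6525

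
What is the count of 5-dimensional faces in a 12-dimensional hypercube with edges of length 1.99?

Choose 5 of 12 axes to span the face (C(12,5) = 792 ways), then fix each of the remaining 7 coordinates at one of its two extreme values (2^7 = 128 ways): 792·128 = 101376.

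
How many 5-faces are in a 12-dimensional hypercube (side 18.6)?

Number of 5-faces = C(12,5) · 2^(12-5) = 792 · 128 = 101376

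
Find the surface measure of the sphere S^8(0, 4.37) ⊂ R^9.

S = n·V_n(r)/r = 9·V_9(4.37)/4.37 (volume-to-surface relation), giving 3.94831e+06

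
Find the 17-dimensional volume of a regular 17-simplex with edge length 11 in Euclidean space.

For a regular n-simplex with edge a, V = (a^n / n!)·√((n+1)/2^n). With a=11, n=17: V ≈ 16.6528.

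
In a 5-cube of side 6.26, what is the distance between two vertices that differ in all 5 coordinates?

The space diagonal of an n-cube of side s is s√n. Here 6.26·√5 ≈ 13.9978.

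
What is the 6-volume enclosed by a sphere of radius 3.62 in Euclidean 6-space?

The n-ball volume is π^(n/2)·r^n/Γ(n/2+1). With n=6, r=3.62: V ≈ 11629.2.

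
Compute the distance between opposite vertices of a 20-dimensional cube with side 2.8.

Diagonal = √20 · 2.8 ≈ 12.522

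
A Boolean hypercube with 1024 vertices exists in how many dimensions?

Since 2^n = 1024, we have n = 10.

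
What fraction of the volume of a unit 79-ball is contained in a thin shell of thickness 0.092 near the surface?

Shell fraction = 1 - (1-0.092)^79 ≈ 0.999512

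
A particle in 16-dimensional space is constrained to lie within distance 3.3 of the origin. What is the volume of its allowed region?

The n-ball volume is π^(n/2)·r^n/Γ(n/2+1). With n=16, r=3.3: V ≈ 4.65481e+07.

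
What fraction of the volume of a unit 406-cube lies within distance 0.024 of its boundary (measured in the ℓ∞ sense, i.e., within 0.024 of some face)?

1 - (1 - 2·0.024)^406 = 1 - 0.952^406 ≈ 0.9999999979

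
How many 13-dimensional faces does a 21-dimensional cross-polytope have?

An n-cross-polytope has 2^(k+1)·C(n,k+1) k-faces. Here 2^14·C(21,14) = 16384·116280 = 1905131520.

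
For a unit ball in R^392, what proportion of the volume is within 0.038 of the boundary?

1 - (1-0.038)^392 ≈ 0.9999997461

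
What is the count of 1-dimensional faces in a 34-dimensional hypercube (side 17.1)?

Choose 1 of 34 axes to span the face (C(34,1) = 34 ways), then fix each of the remaining 33 coordinates at one of its two extreme values (2^33 = 8589934592 ways): 34·8589934592 = 292057776128.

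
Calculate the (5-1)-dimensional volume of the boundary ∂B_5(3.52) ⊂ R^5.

The surface area of an n-ball is 2π^(n/2) r^(n-1) / Γ(n/2). For n=5, r=3.52: 4040.54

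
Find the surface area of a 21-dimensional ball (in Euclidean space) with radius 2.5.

The surface area of an n-ball is 2π^(n/2) r^(n-1) / Γ(n/2). For n=21, r=2.5: 3814697265625·π^10/13408851456 ≈ 2.6642e+07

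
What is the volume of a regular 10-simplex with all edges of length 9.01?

V_10 = √(11) · 9.01^10 / (10! · 2^(10/2)) ≈ 100.7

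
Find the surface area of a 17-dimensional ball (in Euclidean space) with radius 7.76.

S = n·V_n(r)/r = 17·V_17(7.76)/7.76 (volume-to-surface relation), giving 4.14379e+14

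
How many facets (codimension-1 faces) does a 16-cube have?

f_15(16-cube) = (16 choose 15) · 2^1 = 32.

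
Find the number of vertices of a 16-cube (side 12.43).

The 16-cube has 2^16 = 65536 vertices.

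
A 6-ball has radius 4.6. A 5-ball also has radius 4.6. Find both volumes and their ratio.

V_6(4.6) ≈ 48960.4. V_5(4.6) ≈ 10841.5. Ratio V_6/V_5 ≈ 4.516.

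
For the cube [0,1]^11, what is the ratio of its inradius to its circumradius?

r_in / r_out = (1/2) / (1√11/2) = 1/√11 ≈ 0.301511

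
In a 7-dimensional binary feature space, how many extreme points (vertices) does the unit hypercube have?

An n-cube has 2^n vertices; for n = 7 that is 2^7 = 128.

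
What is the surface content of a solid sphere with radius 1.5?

S_3(1.5) = 2·π^(3/2)·(1.5)^2 / Γ(3/2) = 4πr² = 4π·(1.5)² ≈ 28.2743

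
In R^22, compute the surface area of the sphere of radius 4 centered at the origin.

The surface area of an n-ball is 2π^(n/2) r^(n-1) / Γ(n/2). For n=22, r=4: 34359738368·π^11/14175 ≈ 7.13141e+11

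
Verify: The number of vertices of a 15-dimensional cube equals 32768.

True. The 15-cube has 2^15 = 32768 vertices.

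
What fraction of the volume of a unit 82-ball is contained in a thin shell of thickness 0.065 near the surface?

V(inner)/V(outer) = ((1-0.065)/1)^82 ≈ 0.004042, so the shell fraction is 0.995958.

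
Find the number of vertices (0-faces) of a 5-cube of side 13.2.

Choose 0 of 5 axes to span the face (C(5,0) = 1 way), then fix each of the remaining 5 coordinates at one of its two extreme values (2^5 = 32 ways): 1·32 = 32.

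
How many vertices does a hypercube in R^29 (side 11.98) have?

The 29-cube has 2^29 = 536870912 vertices.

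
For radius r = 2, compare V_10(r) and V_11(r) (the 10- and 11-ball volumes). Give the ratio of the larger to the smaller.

V_10(2) ≈ 2611.37, V_11(2) ≈ 3858.64. The 11-ball is larger by a factor of 1.478.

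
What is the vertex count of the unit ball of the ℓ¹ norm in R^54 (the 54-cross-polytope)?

An n-cross-polytope has 2n vertices; here n = 54, giving 108.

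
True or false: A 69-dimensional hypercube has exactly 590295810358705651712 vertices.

True. The 69-cube has 2^69 = 590295810358705651712 vertices.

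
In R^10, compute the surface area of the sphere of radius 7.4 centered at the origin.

The surface area of an n-ball is 2π^(n/2) r^(n-1) / Γ(n/2). For n=10, r=7.4: 1.69689e+09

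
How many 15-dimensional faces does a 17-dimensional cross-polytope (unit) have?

Number of 15-faces = 2^(15+1) · C(17,15+1) = 65536 · 17 = 1114112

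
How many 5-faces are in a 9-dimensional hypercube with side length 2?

An n-cube has C(n,k)·2^(n-k) k-faces. Here C(9,5)·2^4 = 126·16 = 2016.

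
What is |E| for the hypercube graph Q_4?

An n-cube has n·2^(n-1) edges. With n = 4: 4·8 = 32.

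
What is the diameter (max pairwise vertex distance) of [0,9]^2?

||(9,9,...,9)|| = √(2)·9 ≈ 12.7279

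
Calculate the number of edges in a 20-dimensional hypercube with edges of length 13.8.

Number of 1-faces = C(20,1)·2^(20-1) = 20·524288 = 10485760.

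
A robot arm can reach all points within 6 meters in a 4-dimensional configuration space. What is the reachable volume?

The n-ball volume is π^(n/2)·r^n/Γ(n/2+1). With n=4, r=6: V = 648·π^2 ≈ 6395.5.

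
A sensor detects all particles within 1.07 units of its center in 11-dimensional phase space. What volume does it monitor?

V_11(1.07) = π^(11/2) · (1.07)^11 / Γ(11/2 + 1) ≈ 3.96576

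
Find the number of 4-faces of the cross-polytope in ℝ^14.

f_4(14-orthoplex) = 2^5 · (14 choose 5) = 64064.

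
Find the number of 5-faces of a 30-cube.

An n-cube has C(n,k)·2^(n-k) k-faces. Here C(30,5)·2^25 = 142506·33554432 = 4781707886592.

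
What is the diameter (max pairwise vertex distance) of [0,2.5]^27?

d = √(2.5² + 2.5² + ... + 2.5²) [27 terms] = √(27·2.5²) = 2.5√27 ≈ 12.9904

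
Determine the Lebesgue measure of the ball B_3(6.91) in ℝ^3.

Volume = π^{3/2}·(6.91)^3/Γ(5/2) ≈ 1382.05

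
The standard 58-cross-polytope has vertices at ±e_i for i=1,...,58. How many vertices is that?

An n-cross-polytope has 2n vertices; here n = 58, giving 116.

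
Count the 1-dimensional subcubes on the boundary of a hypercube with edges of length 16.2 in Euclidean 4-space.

Choose 1 of 4 axes to span the face (C(4,1) = 4 ways), then fix each of the remaining 3 coordinates at one of its two extreme values (2^3 = 8 ways): 4·8 = 32.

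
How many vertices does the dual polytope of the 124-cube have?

The vertices are ±e_1, ..., ±e_124, so there are 2·124 = 248.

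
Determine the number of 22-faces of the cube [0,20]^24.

Choose 22 of 24 axes to span the face (C(24,22) = 276 ways), then fix each of the remaining 2 coordinates at one of its two extreme values (2^2 = 4 ways): 276·4 = 1104.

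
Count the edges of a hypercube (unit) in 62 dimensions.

Each of the 2^62 = 4611686018427387904 vertices has degree 62; total edges = 62·2^62/2 = 142962266571249025024.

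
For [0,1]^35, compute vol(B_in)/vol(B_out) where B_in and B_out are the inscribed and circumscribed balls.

V_in/V_out = n^(-n/2) = 35^(-35/2) ≈ 9.52378e-28.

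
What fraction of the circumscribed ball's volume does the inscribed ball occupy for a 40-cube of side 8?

V_in/V_out = n^(-n/2) = 40^(-40/2) ≈ 9.09495e-33.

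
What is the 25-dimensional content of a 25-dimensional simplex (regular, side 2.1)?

Volume = 2.1^25 · √(26/2^25) / 25! ≈ 6.44835e-21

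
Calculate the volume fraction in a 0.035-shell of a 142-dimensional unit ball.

1 - (1-0.035)^142 ≈ 0.993648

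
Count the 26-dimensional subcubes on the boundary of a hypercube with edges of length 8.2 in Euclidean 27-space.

Choose 26 of 27 axes to span the face (C(27,26) = 27 ways), then fix each of the remaining 1 coordinate at one of its two extreme values (2^1 = 2 ways): 27·2 = 54.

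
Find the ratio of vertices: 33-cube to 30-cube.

The 33-cube has 2^33 = 8589934592 vertices. The 30-cube has 2^30 = 1073741824 vertices. Ratio: 8589934592/1073741824 = 8.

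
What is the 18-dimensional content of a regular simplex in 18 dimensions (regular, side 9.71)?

V = (9.71^18 / 18!) · √((18+1) / 2^18) ≈ 0.78291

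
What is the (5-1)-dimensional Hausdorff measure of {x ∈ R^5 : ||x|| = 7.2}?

S = n·V_n(r)/r = 5·V_5(7.2)/7.2 (volume-to-surface relation), giving 70729.2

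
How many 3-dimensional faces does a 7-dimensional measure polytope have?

Choose 3 of 7 axes to span the face (C(7,3) = 35 ways), then fix each of the remaining 4 coordinates at one of its two extreme values (2^4 = 16 ways): 35·16 = 560.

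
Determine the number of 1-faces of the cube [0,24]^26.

An n-cube has C(n,k)·2^(n-k) k-faces. Here C(26,1)·2^25 = 26·33554432 = 872415232.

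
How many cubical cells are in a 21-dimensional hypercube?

Number of 3-faces = C(21,3) · 2^(21-3) = 1330 · 262144 = 348651520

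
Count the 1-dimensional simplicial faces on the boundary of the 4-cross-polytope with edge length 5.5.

f_1(4-orthoplex) = 2^2 · (4 choose 2) = 24.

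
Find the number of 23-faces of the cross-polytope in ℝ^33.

An n-cross-polytope has 2^(k+1)·C(n,k+1) k-faces. Here 2^24·C(33,24) = 16777216·38567100 = 647048567193600.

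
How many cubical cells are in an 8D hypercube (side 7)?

Choose 3 of 8 axes to span the face (C(8,3) = 56 ways), then fix each of the remaining 5 coordinates at one of its two extreme values (2^5 = 32 ways): 56·32 = 1792.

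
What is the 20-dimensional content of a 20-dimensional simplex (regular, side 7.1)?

V = (7.1^20 / 20!) · √((20+1) / 2^20) ≈ 0.000194918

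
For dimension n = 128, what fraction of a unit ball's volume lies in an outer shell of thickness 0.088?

1 - (1-0.088)^128 ≈ 0.999992 ≈ 99.999243%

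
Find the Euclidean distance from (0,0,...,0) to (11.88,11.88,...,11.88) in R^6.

||(11.88,11.88,...,11.88)|| = √(6)·11.88 ≈ 29.0999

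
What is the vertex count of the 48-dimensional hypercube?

An n-cube has 2^n vertices; for n = 48 that is 2^48 = 281474976710656.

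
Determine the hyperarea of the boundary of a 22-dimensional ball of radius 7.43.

The surface area of an n-ball is 2π^(n/2) r^(n-1) / Γ(n/2). For n=22, r=7.43: 3.16724e+17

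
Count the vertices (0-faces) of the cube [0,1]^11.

The 11-cube has 2^11 = 2048 vertices.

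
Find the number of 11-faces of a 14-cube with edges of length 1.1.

Number of 11-faces = C(14,11) · 2^(14-11) = 364 · 8 = 2912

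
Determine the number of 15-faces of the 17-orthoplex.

f_15(17-orthoplex) = 2^16 · (17 choose 16) = 1114112.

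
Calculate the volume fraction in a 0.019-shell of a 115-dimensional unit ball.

1 - (1-0.019)^115 ≈ 0.889862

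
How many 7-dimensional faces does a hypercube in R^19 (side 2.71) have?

Number of 7-faces = C(19,7) · 2^(19-7) = 50388 · 4096 = 206389248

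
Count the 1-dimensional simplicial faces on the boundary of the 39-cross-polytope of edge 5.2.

f_1(39-orthoplex) = 2^2 · (39 choose 2) = 2964.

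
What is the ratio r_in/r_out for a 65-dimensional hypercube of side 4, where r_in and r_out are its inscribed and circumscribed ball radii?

Ratio = (s/2)/(s√65/2) = 65^(-1/2) ≈ 0.124035.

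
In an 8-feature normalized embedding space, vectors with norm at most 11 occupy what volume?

V_8(11) = π^(8/2) · (11)^8 / Γ(8/2 + 1) = 214358881·π^4/24 ≈ 8.70021e+08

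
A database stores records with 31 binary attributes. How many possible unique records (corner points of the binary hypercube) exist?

The 31-cube has 2^31 = 2147483648 vertices.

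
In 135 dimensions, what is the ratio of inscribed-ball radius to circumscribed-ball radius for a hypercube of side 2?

Ratio = (s/2)/(s√135/2) = 135^(-1/2) ≈ 0.0860663.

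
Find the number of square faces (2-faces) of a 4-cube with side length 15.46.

f_2(4-cube) = (4 choose 2) · 2^2 = 24.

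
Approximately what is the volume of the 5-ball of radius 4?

V_5(4) = π^(5/2) · (4)^5 / Γ(5/2 + 1) = 8192·π^2/15 ≈ 5390.12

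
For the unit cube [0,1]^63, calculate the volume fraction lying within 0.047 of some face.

The inner cube has side 1-2·0.047 = 0.906 and volume (0.906)^63 ≈ 0.001991, so the shell holds 0.998009 of the volume.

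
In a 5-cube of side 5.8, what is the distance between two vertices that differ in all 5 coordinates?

Diagonal = √5 · 5.8 ≈ 12.9692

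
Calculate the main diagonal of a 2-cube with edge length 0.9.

||(0.9,0.9,...,0.9)|| = √(2)·0.9 ≈ 1.27279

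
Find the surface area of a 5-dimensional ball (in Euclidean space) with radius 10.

S = n·V_n(r)/r = 5·V_5(10)/10 (volume-to-surface relation), giving 80000·π^2/3 ≈ 263189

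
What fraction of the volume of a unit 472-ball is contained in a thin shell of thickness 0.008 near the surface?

Shell fraction = 1 - (1-0.008)^472 ≈ 0.977431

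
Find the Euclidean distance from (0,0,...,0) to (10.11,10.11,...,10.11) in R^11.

||(10.11,10.11,...,10.11)|| = √(11)·10.11 ≈ 33.5311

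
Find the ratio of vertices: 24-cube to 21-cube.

The 24-cube has 2^24 = 16777216 vertices. The 21-cube has 2^21 = 2097152 vertices. Ratio: 16777216/2097152 = 8.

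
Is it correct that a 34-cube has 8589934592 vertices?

False. The 34-cube has 2^34 = 17179869184 vertices.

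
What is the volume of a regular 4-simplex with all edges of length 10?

Volume = 10^4 · √(5/2^4) / 4! ≈ 232.924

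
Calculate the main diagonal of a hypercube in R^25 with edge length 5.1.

Diagonal = √25 · 5.1 = 25.5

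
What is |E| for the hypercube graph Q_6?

An n-cube has n·2^(n-1) edges. With n = 6: 6·32 = 192.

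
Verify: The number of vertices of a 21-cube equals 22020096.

False. The 21-cube has 2^21 = 2097152 vertices.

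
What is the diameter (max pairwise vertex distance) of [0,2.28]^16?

d = √(2.28² + 2.28² + ... + 2.28²) [16 terms] = √(16·2.28²) = 2.28√16 = 9.12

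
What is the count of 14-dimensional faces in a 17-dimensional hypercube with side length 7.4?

f_14(17-cube) = (17 choose 14) · 2^3 = 5440.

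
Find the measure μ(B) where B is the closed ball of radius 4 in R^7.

V = 262144·π^3/105 ≈ 77410.6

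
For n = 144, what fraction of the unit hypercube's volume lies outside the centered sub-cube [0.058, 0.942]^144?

The inner cube has side 1-2·0.058 = 0.884 and volume (0.884)^144 ≈ 1.946e-08, so the shell holds 0.9999999805 of the volume.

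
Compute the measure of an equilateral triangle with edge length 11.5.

Area = (√3/4) · 11.5² = 57.2659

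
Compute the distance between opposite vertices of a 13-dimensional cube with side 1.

Diagonal = √13 · 1 ≈ 3.60555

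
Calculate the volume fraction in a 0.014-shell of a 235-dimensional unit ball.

V(inner)/V(outer) = ((1-0.014)/1)^235 ≈ 0.0364, so the shell fraction is 0.963602.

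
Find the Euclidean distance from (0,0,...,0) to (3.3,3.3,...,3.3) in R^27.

Diagonal = √27 · 3.3 ≈ 17.1473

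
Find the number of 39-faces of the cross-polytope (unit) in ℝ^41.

Number of 39-faces = 2^(39+1) · C(41,39+1) = 1099511627776 · 41 = 45079976738816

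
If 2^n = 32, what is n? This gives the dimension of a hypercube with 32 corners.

2^n = 32 ⇒ n = log_2(32) = 5.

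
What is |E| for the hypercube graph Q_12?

Number of 1-faces = C(12,1)·2^(12-1) = 12·2048 = 24576.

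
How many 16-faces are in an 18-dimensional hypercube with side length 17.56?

Choose 16 of 18 axes to span the face (C(18,16) = 153 ways), then fix each of the remaining 2 coordinates at one of its two extreme values (2^2 = 4 ways): 153·4 = 612.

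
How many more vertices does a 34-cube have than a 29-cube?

The 34-cube has 2^34 = 17179869184 vertices. The 29-cube has 2^29 = 536870912 vertices. Difference: 17179869184 - 536870912 = 16642998272.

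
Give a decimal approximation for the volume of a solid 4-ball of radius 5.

V = 625·π^2/2 ≈ 3084.25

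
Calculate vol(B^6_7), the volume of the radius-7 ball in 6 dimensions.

Volume = π^{6/2}·(7)^6/Γ(4) = 117649·π^3/6 ≈ 607976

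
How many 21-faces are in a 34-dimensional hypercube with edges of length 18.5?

Choose 21 of 34 axes to span the face (C(34,21) = 927983760 ways), then fix each of the remaining 13 coordinates at one of its two extreme values (2^13 = 8192 ways): 927983760·8192 = 7602042961920.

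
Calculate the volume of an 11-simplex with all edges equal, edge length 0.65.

V = (0.65^11 / 11!) · √((11+1) / 2^11) ≈ 1.6781e-11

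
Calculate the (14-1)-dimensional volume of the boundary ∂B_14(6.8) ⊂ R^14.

|∂B_14(6.8)| ≈ 5.57651e+11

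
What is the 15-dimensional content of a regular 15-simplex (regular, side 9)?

Volume = 9^15 · √(16/2^15) / 15! ≈ 3.47915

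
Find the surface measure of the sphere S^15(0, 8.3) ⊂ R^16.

S = n·V_n(r)/r = 16·V_16(8.3)/8.3 (volume-to-surface relation), giving 2.30128e+14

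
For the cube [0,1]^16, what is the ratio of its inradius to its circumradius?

For an n-cube of any side s, the inradius is s/2 and the circumradius is s√n/2, so the ratio is 1/√16 ≈ 0.25.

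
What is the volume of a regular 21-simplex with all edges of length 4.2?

For a regular n-simplex with edge a, V = (a^n / n!)·√((n+1)/2^n). With a=4.2, n=21: V ≈ 7.76761e-10.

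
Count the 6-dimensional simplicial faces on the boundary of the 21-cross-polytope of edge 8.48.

Each 6-face is the convex hull of 7 vertices, one chosen as ±e_i from each of 7 distinct axes: 2^7·C(21,7) = 14883840.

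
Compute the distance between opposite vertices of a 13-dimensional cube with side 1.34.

||(1.34,1.34,...,1.34)|| = √(13)·1.34 ≈ 4.83144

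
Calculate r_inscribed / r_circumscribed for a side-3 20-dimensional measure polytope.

r_in = 3/2 (half the side); r_out = 3√20/2 (half the diagonal). Ratio = 1/√20 ≈ 0.223607.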